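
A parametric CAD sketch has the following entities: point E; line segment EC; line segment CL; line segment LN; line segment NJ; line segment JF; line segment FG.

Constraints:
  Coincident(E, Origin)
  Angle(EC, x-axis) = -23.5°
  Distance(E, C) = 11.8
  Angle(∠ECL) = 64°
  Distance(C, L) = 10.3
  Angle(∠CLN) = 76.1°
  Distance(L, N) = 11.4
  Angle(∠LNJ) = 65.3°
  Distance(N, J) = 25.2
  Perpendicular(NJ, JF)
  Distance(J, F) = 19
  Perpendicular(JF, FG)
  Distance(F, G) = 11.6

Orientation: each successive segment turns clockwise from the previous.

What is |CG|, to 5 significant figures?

15.089

E is at the origin; EC runs at -23.5° with length 11.8, so C = (10.821, -4.7052). ∠ECL = 64.0° gives CL at -139.50° from the x-axis; with |CL| = 10.3, L = (2.9891, -11.395). ∠CLN = 76.1° gives LN at 116.60° from the x-axis; with |LN| = 11.4, N = (-2.1153, -1.2012). ∠LNJ = 65.3° gives NJ at 1.9000° from the x-axis; with |NJ| = 25.2, J = (23.071, -0.36569). NJ ⟂ JF, so JF runs at -88.100°; with |JF| = 19.0, F = (23.701, -19.355). JF ⟂ FG, so FG runs at -178.10°; with |FG| = 11.6, G = (12.107, -19.740). Then |CG| = |G − C| = 15.089.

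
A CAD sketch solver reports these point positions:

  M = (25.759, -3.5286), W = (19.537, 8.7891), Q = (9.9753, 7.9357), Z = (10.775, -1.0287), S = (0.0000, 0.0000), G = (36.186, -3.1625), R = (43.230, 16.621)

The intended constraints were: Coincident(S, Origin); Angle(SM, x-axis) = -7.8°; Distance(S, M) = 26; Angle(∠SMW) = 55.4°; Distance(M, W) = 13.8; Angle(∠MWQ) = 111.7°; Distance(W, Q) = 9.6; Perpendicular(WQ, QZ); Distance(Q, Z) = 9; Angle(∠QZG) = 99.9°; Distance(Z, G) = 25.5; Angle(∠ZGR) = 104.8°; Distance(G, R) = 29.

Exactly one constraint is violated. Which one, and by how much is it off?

Distance(G, R) = 29 — off by 8.00.

S = (0.00, 0.00) ✓; SM at -7.800° ✓; |SM| = 26.00 ✓; ∠SMW = 55.40° ✓; |MW| = 13.80 ✓; ∠MWQ = 111.7° ✓; |WQ| = 9.600 ✓; ∠(WQ, QZ) = 90.00° ✓; |QZ| = 9.000 ✓; ∠QZG = 99.90° ✓; |ZG| = 25.50 ✓; ∠ZGR = 104.8° ✓; |GR| = 21.00 ✗.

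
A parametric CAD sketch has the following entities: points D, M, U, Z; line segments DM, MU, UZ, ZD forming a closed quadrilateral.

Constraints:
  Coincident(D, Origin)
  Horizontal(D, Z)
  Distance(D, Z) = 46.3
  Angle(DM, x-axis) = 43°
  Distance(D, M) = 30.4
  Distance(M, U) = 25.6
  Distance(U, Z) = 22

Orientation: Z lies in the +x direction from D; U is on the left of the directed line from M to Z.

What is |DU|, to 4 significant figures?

52.60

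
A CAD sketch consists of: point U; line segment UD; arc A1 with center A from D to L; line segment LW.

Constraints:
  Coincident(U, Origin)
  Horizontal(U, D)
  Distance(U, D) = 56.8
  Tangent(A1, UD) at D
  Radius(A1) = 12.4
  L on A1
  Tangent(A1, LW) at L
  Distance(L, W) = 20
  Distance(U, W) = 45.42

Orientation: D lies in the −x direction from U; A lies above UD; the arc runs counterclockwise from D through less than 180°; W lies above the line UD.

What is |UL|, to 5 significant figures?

46.044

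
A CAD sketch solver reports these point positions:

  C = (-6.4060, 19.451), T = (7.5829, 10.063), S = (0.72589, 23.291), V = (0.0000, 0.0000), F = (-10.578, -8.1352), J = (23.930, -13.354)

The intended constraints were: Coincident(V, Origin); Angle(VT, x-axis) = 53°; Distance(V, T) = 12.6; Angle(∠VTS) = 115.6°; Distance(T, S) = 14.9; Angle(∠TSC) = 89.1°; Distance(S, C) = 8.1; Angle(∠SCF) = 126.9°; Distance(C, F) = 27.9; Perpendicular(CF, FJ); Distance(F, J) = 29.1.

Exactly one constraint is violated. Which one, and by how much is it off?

Distance(F, J) = 29.1 — off by 5.80.

V = (0.00, 0.00) ✓; VT at 53.00° ✓; |VT| = 12.60 ✓; ∠VTS = 115.6° ✓; |TS| = 14.90 ✓; ∠TSC = 89.10° ✓; |SC| = 8.100 ✓; ∠SCF = 126.9° ✓; |CF| = 27.90 ✓; ∠(CF, FJ) = 90.00° ✓; |FJ| = 34.90 ✗.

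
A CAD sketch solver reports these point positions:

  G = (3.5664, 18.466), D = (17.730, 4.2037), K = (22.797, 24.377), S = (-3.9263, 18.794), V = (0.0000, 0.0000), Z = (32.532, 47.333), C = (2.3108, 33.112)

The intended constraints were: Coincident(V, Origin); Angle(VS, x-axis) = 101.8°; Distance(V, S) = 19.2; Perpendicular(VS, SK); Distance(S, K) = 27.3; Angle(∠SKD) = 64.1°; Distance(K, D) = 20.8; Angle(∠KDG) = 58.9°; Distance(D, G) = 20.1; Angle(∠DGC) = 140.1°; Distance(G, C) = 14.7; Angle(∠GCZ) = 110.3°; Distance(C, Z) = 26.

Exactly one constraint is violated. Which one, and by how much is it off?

Distance(C, Z) = 26 — off by 7.40.

V = (0.00, 0.00) ✓; VS at 101.8° ✓; |VS| = 19.20 ✓; ∠(VS, SK) = 90.00° ✓; |SK| = 27.30 ✓; ∠SKD = 64.10° ✓; |KD| = 20.80 ✓; ∠KDG = 58.90° ✓; |DG| = 20.10 ✓; ∠DGC = 140.1° ✓; |GC| = 14.70 ✓; ∠GCZ = 110.3° ✓; |CZ| = 33.40 ✗.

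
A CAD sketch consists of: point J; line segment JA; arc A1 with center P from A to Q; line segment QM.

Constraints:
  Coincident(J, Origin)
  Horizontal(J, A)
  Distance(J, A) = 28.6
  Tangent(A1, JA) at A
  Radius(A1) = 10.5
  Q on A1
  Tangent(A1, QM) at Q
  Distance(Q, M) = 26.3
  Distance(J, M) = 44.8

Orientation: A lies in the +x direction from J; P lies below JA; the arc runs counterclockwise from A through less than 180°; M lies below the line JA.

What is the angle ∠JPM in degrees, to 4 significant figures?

99.23°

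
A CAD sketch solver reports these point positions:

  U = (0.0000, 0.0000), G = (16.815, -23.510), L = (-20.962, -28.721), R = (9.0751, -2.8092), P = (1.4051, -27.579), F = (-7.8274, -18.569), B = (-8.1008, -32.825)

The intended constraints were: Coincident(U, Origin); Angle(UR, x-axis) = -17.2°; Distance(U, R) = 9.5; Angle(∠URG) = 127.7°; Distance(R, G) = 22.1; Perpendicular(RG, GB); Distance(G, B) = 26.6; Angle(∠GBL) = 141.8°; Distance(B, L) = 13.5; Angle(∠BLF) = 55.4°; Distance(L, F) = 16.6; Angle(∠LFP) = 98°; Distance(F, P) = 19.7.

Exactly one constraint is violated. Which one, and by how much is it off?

Distance(F, P) = 19.7 — off by 6.80.

U = (0.00, 0.00) ✓; UR at -17.20° ✓; |UR| = 9.500 ✓; ∠URG = 127.7° ✓; |RG| = 22.10 ✓; ∠(RG, GB) = 90.00° ✓; |GB| = 26.60 ✓; ∠GBL = 141.8° ✓; |BL| = 13.50 ✓; ∠BLF = 55.40° ✓; |LF| = 16.60 ✓; ∠LFP = 98.00° ✓; |FP| = 12.90 ✗.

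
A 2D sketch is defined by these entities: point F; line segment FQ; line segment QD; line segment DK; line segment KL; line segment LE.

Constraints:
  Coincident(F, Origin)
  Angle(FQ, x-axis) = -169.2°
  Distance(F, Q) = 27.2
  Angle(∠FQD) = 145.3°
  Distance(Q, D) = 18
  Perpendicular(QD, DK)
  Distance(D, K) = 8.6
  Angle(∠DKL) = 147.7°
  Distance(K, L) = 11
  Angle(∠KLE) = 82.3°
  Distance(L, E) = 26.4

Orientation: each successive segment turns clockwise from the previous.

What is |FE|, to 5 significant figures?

20.378

∠DKL = 147.7° gives KL at 33.800° from the x-axis; with |KL| = 11.0, L = (-30.550, 16.178). ∠KLE = 82.3° gives LE at -63.900° from the x-axis; with |LE| = 26.4, E = (-18.935, -7.5303). Then |FE| = |E − F| = 20.378.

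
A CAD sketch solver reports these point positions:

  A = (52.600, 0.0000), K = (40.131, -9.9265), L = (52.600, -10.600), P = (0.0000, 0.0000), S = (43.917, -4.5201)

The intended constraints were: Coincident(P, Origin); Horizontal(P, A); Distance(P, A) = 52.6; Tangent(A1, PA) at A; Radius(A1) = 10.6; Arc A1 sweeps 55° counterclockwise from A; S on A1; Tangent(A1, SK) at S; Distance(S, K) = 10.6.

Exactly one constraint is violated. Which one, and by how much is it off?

Distance(S, K) = 10.6 — off by 4.00.

P = (0.00, 0.00) ✓; P.y = 0.00, A.y = 0.00 ✓; |PA| = 52.60 ✓; ∠(LA, AP) = 90.00° ✓; |LA| = 10.60 ✓; bearing(L→S) − bearing(L→A) = 55.00° ✓; |LS| = 10.60 ✓; ∠(LS, SK) = 90.00° ✓; |SK| = 6.600 ✗.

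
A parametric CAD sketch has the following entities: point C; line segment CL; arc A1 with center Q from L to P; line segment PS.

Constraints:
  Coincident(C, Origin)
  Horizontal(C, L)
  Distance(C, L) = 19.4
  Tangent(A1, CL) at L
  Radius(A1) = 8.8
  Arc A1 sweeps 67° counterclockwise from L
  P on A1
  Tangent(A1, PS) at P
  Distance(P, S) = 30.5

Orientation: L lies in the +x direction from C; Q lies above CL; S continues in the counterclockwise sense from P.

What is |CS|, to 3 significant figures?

51.7

On A1, L sits at bearing -90° from Q; a 67° counterclockwise sweep puts P at bearing -23°, so P = Q + 8.8·(cos -23°, sin -23°) = (27.5, 5.36). The tangent condition forces QP to be normal to PS, so PS runs along (−sin -23°, cos -23°); with |PS| = 30.5, S = (39.4, 33.4). Then |CS| = |S − C| = 51.7.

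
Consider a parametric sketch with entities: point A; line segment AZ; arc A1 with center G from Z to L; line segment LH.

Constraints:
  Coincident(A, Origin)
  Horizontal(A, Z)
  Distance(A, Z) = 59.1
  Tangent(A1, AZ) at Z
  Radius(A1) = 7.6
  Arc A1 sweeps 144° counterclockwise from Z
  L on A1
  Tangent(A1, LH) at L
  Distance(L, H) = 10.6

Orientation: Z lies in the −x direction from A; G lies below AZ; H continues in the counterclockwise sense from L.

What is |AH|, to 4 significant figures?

58.51

On A1, Z sits at bearing 90° from G; a 144° counterclockwise sweep puts L at bearing 234°, so L = G + 7.6·(cos 234°, sin 234°) = (-63.57, -13.75). A1 meets LH tangentially, so GL is at right angles to LH, so LH runs along (−sin 234°, cos 234°); with |LH| = 10.6, H = (-54.99, -19.98). Then |AH| = |H − A| = 58.51.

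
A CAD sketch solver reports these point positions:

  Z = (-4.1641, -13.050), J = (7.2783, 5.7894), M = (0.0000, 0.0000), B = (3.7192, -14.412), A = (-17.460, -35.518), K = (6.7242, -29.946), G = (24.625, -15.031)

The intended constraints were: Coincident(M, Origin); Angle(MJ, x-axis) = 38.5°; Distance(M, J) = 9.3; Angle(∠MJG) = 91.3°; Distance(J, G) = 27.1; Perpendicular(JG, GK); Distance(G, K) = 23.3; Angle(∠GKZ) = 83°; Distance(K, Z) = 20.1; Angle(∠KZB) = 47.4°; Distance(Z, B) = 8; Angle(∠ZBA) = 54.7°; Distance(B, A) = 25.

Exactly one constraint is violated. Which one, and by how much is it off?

Distance(B, A) = 25 — off by 4.90.

M = (0.00, 0.00) ✓; MJ at 38.50° ✓; |MJ| = 9.300 ✓; ∠MJG = 91.30° ✓; |JG| = 27.10 ✓; ∠(JG, GK) = 90.00° ✓; |GK| = 23.30 ✓; ∠GKZ = 83.00° ✓; |KZ| = 20.10 ✓; ∠KZB = 47.40° ✓; |ZB| = 8.000 ✓; ∠ZBA = 54.70° ✓; |BA| = 29.90 ✗.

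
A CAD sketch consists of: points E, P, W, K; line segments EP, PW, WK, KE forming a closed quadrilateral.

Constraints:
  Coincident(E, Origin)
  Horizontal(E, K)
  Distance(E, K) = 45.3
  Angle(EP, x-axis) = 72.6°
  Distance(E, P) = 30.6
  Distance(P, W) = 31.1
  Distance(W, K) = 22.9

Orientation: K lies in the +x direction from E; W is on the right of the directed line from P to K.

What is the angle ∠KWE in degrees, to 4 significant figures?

174.6°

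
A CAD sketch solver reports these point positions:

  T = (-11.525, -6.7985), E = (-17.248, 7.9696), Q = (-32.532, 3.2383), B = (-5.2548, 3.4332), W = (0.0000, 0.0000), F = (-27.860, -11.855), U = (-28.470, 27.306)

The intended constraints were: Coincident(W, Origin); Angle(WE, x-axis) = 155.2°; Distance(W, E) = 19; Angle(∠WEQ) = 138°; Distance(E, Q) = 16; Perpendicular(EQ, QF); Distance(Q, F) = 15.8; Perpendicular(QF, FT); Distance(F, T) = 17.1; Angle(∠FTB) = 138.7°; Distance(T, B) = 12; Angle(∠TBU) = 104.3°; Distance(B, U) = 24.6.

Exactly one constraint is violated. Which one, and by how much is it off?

Distance(B, U) = 24.6 — off by 8.70.

W = (0.00, 0.00) ✓; WE at 155.2° ✓; |WE| = 19.00 ✓; ∠WEQ = 138.0° ✓; |EQ| = 16.00 ✓; ∠(EQ, QF) = 90.00° ✓; |QF| = 15.80 ✓; ∠(QF, FT) = 90.00° ✓; |FT| = 17.10 ✓; ∠FTB = 138.7° ✓; |TB| = 12.00 ✓; ∠TBU = 104.3° ✓; |BU| = 33.30 ✗.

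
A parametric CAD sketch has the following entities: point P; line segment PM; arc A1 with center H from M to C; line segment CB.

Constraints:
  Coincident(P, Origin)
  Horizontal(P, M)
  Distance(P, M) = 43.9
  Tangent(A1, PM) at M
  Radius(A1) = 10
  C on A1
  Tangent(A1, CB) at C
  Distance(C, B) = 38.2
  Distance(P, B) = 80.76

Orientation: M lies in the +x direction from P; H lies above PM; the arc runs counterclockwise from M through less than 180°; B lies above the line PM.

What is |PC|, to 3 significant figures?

53.0

Checks: P = (0.00, 0.00) ✓; |HC| = 10.00 ✓; ∠(HC, CB) = 90.00° ✓; |CB| = 38.20 ✓; |PB| = 80.76 ✓.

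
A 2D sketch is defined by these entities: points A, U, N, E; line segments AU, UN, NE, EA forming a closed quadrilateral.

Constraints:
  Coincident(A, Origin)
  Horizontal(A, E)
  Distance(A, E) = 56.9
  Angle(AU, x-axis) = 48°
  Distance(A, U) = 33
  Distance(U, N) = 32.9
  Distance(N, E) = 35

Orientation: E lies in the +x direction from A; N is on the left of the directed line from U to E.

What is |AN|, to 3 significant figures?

63.7

A is at the origin; A and E share the same y with |AE| = 56.9 and E in +x, so E = (56.9, 0). AU runs at 48.0° with |AU| = 33.0, so U = (22.1, 24.5). N is determined by |UN| = 32.9 and |NE| = 35.0 together: it lies at the intersection of circle(U, 32.9) and circle(E, 35.0). With |UE| = 42.6, the foot of the radical line on UE is 19.6 from U and the perpendicular offset is √(32.9² − 19.6²) = 26.4. Taking the left-of-UE solution: N = (53.3, 34.8).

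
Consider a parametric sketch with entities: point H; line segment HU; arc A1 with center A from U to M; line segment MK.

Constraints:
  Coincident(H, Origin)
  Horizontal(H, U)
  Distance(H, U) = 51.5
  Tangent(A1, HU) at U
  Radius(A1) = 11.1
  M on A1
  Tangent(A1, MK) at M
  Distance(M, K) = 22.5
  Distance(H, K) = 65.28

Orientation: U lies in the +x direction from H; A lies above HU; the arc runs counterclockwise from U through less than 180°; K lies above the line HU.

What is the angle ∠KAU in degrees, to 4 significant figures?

173.3°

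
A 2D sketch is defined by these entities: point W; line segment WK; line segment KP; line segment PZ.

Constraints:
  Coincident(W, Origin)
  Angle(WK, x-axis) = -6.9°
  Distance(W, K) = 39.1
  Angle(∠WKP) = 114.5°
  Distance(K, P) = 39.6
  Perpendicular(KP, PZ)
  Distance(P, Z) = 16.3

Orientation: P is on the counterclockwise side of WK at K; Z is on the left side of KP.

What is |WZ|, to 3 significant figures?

59.1

W is at the origin; WK runs at -6.9° with length 39.1, so K = 39.1·(cos -6.9°, sin -6.9°) = (38.8, -4.70). ∠WKP = 114.5°, so KP runs at -6.9° + (180° − 114.5°) = 58.6° from the x-axis; with |KP| = 39.6, P = K + 39.6·(cos 58.6°, sin 58.6°) = (59.4, 29.1). The perpendicularity gives PZ at right angles to KP; with |PZ| = 16.3 on the left of KP, Z = P + 16.3·(-0.854, 0.521) = (45.5, 37.6). Then |WZ| = |Z − W| = 59.1.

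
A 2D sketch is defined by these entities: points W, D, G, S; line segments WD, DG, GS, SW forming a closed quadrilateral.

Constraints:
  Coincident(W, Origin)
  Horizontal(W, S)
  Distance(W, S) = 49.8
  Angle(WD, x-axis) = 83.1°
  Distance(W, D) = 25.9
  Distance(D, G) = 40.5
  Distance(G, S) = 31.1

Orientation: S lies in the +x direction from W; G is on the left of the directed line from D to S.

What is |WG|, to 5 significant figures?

52.948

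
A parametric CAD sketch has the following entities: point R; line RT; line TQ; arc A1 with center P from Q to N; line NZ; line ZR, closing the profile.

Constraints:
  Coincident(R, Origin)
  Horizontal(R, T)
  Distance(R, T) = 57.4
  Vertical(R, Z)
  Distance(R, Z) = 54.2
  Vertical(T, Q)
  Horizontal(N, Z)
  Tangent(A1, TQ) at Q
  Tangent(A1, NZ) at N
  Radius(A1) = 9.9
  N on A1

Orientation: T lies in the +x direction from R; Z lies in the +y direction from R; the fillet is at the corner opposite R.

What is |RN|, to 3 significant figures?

72.1

The virtual corner opposite R is at (57.4, 54.2). Tangency of A1 to TQ means the radius PQ is perpendicular to TQ and since A1 is tangent to NZ there, PN ⟂ NZ, with radius 9.9, so the center P sits 9.9 in from both sides at P = (47.5, 44.3). That places the tangent points at Q = (57.4, 44.3) on TQ and N = (47.5, 54.2) on NZ. Then |RN| = |N − R| = 72.1.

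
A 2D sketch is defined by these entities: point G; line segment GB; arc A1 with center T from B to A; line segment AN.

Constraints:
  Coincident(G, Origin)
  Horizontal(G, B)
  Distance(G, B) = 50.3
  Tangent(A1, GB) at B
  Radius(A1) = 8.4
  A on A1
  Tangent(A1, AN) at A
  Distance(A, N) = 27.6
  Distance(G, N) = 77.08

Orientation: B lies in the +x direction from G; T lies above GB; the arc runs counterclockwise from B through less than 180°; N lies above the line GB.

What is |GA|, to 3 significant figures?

57.6

Checks: ∠(TB, BG) = 90.00° ✓; |TB| = 8.400 ✓; |TA| = 8.400 ✓; ∠(TA, AN) = 90.00° ✓; |AN| = 27.60 ✓; |GN| = 77.08 ✓.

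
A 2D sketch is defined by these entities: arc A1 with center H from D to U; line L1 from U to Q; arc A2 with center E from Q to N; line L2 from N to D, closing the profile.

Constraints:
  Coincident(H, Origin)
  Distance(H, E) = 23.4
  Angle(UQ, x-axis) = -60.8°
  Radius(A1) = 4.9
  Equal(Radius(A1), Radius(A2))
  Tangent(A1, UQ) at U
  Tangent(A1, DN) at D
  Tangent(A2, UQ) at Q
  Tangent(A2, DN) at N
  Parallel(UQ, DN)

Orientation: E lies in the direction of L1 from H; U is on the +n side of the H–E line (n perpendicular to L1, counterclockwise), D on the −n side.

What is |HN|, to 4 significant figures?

23.91

Tangency of A1 to both parallel lines with radius 4.9 puts U and D at H ± 4.9·n: U = (4.277, 2.391), D = (-4.277, -2.391). Equal radii place Q and N the same way about E: Q = E + 4.9·n = (15.69, -18.04), N = E − 4.9·n = (7.139, -22.82). Then |HN| = |N − H| = 23.91.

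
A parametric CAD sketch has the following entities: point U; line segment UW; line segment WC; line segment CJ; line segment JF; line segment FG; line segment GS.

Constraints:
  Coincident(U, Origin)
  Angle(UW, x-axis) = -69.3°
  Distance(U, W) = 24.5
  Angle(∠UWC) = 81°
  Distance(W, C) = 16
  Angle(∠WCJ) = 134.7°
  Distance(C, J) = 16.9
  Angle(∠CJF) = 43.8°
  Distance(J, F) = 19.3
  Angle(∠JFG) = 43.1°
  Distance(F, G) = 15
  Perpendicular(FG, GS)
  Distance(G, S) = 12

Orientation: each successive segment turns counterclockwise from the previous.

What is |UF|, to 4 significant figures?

13.55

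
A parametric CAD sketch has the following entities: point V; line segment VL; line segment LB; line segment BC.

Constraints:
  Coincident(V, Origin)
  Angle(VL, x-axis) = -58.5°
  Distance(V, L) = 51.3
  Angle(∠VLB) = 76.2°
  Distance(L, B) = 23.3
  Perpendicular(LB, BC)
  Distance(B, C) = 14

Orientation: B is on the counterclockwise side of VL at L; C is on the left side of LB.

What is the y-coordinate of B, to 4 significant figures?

-27.18

V is at the origin; VL runs at -58.5° with length 51.3, so L = 51.3·(cos -58.5°, sin -58.5°) = (26.80, -43.74). ∠VLB = 76.2°, so LB runs at -58.5° + (180° − 76.2°) = 45.30° from the x-axis; with |LB| = 23.3, B = L + 23.3·(cos 45.30°, sin 45.30°) = (43.19, -27.18). So B.y = -27.18.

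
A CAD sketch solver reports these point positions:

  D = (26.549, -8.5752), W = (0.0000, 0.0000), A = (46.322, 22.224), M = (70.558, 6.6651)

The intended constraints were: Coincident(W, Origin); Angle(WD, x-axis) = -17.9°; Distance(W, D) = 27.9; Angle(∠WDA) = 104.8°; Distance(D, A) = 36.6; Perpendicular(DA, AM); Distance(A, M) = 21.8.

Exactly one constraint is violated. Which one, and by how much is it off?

Distance(A, M) = 21.8 — off by 7.00.

W = (0.00, 0.00) ✓; WD at -17.90° ✓; |WD| = 27.90 ✓; ∠WDA = 104.8° ✓; |DA| = 36.60 ✓; ∠(DA, AM) = 90.00° ✓; |AM| = 28.80 ✗.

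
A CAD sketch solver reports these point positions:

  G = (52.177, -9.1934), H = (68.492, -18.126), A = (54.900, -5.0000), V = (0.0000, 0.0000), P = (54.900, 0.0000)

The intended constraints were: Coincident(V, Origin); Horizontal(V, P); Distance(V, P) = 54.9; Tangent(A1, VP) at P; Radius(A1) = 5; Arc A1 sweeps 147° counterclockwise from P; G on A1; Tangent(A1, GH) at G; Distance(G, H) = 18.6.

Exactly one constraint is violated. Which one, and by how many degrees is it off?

Tangent(A1, GH) at G — off by 4.30°.

V = (0.00, 0.00) ✓; V.y = 0.00, P.y = 0.00 ✓; |VP| = 54.90 ✓; ∠(AP, PV) = 90.00° ✓; |AP| = 5.000 ✓; bearing(A→G) − bearing(A→P) = 147.0° ✓; |AG| = 5.000 ✓; ∠(AG, GH) = 85.70° ✗; |GH| = 18.60 ✓.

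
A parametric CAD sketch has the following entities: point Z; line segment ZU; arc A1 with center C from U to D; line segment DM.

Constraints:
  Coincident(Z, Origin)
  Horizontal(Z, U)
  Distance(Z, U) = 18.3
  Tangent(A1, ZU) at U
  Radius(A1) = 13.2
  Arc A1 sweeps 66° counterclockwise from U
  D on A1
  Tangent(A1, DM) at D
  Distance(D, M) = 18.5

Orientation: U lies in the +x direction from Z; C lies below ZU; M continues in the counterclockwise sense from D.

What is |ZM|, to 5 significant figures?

24.765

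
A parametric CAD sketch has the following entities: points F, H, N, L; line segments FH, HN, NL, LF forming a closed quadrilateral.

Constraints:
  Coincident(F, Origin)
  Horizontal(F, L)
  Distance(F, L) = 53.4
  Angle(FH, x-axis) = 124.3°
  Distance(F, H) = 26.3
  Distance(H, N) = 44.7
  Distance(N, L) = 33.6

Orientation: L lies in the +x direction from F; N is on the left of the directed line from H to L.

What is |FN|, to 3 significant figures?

38.2

Checks: |HN| = 44.70 ✓; |NL| = 33.60 ✓.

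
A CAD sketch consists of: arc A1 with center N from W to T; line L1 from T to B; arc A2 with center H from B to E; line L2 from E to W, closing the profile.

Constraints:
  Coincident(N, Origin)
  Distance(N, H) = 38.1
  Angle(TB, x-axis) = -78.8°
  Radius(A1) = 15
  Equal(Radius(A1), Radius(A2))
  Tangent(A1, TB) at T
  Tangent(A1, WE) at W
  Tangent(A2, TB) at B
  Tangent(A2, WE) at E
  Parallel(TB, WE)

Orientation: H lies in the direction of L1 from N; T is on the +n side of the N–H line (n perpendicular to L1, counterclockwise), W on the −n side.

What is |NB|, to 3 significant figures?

40.9

The slot axis is L1's direction at -78.8°, so u = (cos -78.8°, sin -78.8°) = (0.194, -0.981) and n = (−sin -78.8°, cos -78.8°) = (0.981, 0.194). N is at the origin and H lies 38.1 along u from N, so H = 38.1·u = (7.40, -37.4). Tangency of A1 to both parallel lines with radius 15.0 puts T and W at N ± 15.0·n: T = (14.7, 2.91), W = (-14.7, -2.91). Equal radii place B and E the same way about H: B = H + 15.0·n = (22.1, -34.5), E = H − 15.0·n = (-7.31, -40.3). Then |NB| = |B − N| = 40.9.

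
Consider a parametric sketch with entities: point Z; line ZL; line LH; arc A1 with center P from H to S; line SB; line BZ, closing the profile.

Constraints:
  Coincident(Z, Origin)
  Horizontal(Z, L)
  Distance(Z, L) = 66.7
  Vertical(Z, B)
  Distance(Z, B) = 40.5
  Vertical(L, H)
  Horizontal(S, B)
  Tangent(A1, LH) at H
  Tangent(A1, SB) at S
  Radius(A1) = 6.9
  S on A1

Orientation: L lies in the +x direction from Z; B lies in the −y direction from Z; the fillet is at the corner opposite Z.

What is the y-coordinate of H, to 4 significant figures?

-33.60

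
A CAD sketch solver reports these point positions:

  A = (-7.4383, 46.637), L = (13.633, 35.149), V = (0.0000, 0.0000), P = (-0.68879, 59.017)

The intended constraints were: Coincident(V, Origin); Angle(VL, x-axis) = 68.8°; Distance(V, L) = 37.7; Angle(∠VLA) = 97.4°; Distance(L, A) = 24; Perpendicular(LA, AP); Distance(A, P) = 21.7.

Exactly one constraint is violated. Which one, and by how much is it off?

Distance(A, P) = 21.7 — off by 7.60.

V = (0.00, 0.00) ✓; VL at 68.80° ✓; |VL| = 37.70 ✓; ∠VLA = 97.40° ✓; |LA| = 24.00 ✓; ∠(LA, AP) = 90.00° ✓; |AP| = 14.10 ✗.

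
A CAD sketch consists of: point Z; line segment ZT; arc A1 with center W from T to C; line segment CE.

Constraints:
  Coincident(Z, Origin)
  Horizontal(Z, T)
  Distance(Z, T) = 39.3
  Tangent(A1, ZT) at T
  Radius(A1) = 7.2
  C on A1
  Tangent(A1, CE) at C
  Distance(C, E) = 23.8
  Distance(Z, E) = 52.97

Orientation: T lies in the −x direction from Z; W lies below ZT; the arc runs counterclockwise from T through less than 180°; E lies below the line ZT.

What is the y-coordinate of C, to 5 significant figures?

-8.4383

Z is at the origin; ZT is horizontal with |ZT| = 39.3 and T on the −x side, so T = (-39.300, 0.0000). Tangency of A1 to ZT means the radius WT is perpendicular to ZT, so W = T + (0, -7.2) = (-39.300, -7.2000). Since WC ⟂ CE (tangency), |WE| = √(7.2² + 23.8²) = 24.865 regardless of where C sits on A1. So E lies on both circle(Z, 52.97) and circle(W, 24.865); the below-ZT intersection is E = (-42.300, -31.884). C is the foot of the tangent from E: C = (-46.393, -8.4383).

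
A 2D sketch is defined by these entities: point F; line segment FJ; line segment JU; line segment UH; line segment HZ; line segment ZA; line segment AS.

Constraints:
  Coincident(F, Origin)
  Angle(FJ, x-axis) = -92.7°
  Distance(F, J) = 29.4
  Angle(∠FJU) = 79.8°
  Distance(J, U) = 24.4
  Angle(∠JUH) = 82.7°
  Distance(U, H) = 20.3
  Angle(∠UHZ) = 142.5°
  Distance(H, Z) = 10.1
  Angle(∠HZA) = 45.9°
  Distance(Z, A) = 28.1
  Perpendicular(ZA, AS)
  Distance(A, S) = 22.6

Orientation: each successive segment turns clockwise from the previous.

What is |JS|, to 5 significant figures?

36.781

∠HZA = 45.9° gives ZA at -101.80° from the x-axis; with |ZA| = 28.1, A = (-15.369, -26.978). ZA ⟂ AS, so AS runs at 168.20°; with |AS| = 22.6, S = (-37.491, -22.356). Then |JS| = |S − J| = 36.781.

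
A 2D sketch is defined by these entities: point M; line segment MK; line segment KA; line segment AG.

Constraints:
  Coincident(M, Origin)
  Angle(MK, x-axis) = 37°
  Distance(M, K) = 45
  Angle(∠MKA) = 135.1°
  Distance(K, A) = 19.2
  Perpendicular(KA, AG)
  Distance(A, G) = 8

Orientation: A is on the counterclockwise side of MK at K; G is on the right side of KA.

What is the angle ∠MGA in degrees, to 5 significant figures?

52.098°

M is at the origin; MK runs at 37.0° with length 45.0, so K = 45.0·(cos 37.0°, sin 37.0°) = (35.939, 27.082). ∠MKA = 135.1°, so KA runs at 37.0° + (180° − 135.1°) = 81.900° from the x-axis; with |KA| = 19.2, A = K + 19.2·(cos 81.900°, sin 81.900°) = (38.644, 46.090). KA is perpendicular to AG; with |AG| = 8.0 on the right of KA, G = A + 8.0·(0.99002, -0.14090) = (46.564, 44.963). Then cos ∠MGA = GM·GA / (|GM||GA|), giving 52.098°.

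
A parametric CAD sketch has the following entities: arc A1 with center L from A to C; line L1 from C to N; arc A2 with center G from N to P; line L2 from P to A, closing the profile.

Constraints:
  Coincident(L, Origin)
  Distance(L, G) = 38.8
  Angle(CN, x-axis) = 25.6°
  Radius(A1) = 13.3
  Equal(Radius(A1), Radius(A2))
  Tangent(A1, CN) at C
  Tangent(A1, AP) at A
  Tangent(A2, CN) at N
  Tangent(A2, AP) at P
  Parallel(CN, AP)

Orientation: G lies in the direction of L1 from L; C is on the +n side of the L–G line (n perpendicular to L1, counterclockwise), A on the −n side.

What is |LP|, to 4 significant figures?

41.02

The slot axis is L1's direction at 25.6°, so u = (cos 25.6°, sin 25.6°) = (0.9018, 0.4321) and n = (−sin 25.6°, cos 25.6°) = (-0.4321, 0.9018). L is at the origin and G lies 38.8 along u from L, so G = 38.8·u = (34.99, 16.76). Tangency of A1 to both parallel lines with radius 13.3 puts C and A at L ± 13.3·n: C = (-5.747, 11.99), A = (5.747, -11.99). Equal radii place N and P the same way about G: N = G + 13.3·n = (29.24, 28.76), P = G − 13.3·n = (40.74, 4.771). Then |LP| = |P − L| = 41.02.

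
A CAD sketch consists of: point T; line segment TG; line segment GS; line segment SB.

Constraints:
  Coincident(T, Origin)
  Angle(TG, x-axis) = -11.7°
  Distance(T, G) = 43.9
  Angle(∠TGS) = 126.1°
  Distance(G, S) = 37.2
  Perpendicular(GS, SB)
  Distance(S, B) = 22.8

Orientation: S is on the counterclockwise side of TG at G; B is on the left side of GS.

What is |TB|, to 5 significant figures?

64.326

T is at the origin; TG runs at -11.7° with length 43.9, so G = 43.9·(cos -11.7°, sin -11.7°) = (42.988, -8.9024). ∠TGS = 126.1°, so GS runs at -11.7° + (180° − 126.1°) = 42.200° from the x-axis; with |GS| = 37.2, S = G + 37.2·(cos 42.200°, sin 42.200°) = (70.546, 16.086). GS is perpendicular to SB; with |SB| = 22.8 on the left of GS, B = S + 22.8·(-0.67172, 0.74080) = (55.231, 32.976). Then |TB| = |B − T| = 64.326.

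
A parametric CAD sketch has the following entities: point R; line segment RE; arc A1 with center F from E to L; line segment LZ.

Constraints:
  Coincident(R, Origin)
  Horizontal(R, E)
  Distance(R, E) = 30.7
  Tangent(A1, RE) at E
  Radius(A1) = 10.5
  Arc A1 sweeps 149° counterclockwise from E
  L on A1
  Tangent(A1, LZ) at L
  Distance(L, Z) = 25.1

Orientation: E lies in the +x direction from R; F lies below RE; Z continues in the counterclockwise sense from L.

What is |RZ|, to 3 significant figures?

56.9

On A1, E sits at bearing 90° from F; a 149° counterclockwise sweep puts L at bearing 239°, so L = F + 10.5·(cos 239°, sin 239°) = (25.3, -19.5). Tangency of A1 to LZ means the radius FL is perpendicular to LZ, so LZ runs along (−sin 239°, cos 239°); with |LZ| = 25.1, Z = (46.8, -32.4). Then |RZ| = |Z − R| = 56.9.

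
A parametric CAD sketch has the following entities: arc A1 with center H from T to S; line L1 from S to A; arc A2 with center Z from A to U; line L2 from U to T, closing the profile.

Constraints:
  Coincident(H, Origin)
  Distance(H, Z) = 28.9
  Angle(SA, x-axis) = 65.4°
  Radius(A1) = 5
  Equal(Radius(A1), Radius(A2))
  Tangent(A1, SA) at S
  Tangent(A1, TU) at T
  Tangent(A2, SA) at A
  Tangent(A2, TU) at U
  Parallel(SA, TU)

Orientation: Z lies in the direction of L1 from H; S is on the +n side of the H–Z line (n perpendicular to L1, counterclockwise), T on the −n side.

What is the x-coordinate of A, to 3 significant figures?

7.48

Tangency of A1 to both parallel lines with radius 5.0 puts S and T at H ± 5.0·n: S = (-4.55, 2.08), T = (4.55, -2.08). Equal radii place A and U the same way about Z: A = Z + 5.0·n = (7.48, 28.4), U = Z − 5.0·n = (16.6, 24.2). So A.x = 7.48.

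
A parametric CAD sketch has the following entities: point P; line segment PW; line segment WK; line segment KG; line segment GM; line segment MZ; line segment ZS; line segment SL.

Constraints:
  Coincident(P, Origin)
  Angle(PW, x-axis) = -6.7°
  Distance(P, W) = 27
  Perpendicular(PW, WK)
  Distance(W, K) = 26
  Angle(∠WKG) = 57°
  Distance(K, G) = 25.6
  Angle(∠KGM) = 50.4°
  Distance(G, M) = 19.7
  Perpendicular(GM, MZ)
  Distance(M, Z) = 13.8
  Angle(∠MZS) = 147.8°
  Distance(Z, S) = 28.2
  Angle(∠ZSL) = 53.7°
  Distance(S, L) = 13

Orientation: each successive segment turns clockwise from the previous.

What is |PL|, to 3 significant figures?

38.8

∠MZS = 147.8° gives ZS at -111° from the x-axis; with |ZS| = 28.2, S = (15.7, -48.8). ∠ZSL = 53.7° gives SL at 122° from the x-axis; with |SL| = 13.0, L = (8.74, -37.8). Then |PL| = |L − P| = 38.8.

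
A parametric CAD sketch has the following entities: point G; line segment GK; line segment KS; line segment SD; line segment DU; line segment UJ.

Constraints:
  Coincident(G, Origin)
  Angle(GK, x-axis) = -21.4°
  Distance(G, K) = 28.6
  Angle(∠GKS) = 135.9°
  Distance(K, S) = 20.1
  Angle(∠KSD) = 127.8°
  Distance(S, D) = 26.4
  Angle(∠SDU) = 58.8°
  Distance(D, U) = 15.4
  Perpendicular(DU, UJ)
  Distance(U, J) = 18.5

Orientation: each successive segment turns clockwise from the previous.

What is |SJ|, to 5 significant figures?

4.4308

∠SDU = 58.8° gives DU at 121.10° from the x-axis; with |DU| = 15.4, U = (14.737, -38.914). DU is perpendicular to UJ, so UJ runs at 31.100°; with |UJ| = 18.5, J = (30.578, -29.358). Then |SJ| = |J − S| = 4.4308.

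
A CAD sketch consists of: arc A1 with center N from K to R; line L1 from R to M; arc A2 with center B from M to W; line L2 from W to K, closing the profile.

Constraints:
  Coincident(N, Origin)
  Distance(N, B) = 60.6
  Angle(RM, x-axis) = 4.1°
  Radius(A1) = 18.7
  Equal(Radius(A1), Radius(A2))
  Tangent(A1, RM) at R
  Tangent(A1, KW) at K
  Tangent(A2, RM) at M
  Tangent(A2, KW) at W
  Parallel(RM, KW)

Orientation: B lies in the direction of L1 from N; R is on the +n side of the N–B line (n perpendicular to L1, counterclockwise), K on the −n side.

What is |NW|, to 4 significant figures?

63.42

The slot axis is L1's direction at 4.1°, so u = (cos 4.1°, sin 4.1°) = (0.9974, 0.07150) and n = (−sin 4.1°, cos 4.1°) = (-0.07150, 0.9974). N is at the origin and B lies 60.6 along u from N, so B = 60.6·u = (60.44, 4.333). Tangency of A1 to both parallel lines with radius 18.7 puts R and K at N ± 18.7·n: R = (-1.337, 18.65), K = (1.337, -18.65). Equal radii place M and W the same way about B: M = B + 18.7·n = (59.11, 22.98), W = B − 18.7·n = (61.78, -14.32). Then |NW| = |W − N| = 63.42.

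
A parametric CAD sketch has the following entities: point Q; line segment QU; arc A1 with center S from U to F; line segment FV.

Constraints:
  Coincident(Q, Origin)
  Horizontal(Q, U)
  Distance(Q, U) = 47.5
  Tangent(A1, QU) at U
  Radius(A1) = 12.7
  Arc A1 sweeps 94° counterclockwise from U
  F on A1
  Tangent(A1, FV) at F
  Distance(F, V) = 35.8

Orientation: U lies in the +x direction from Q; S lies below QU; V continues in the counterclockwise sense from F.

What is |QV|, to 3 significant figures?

61.8

On A1, U sits at bearing 90° from S; a 94° counterclockwise sweep puts F at bearing 184°, so F = S + 12.7·(cos 184°, sin 184°) = (34.8, -13.6). The tangent condition forces SF to be normal to FV, so FV runs along (−sin 184°, cos 184°); with |FV| = 35.8, V = (37.3, -49.3). Then |QV| = |V − Q| = 61.8.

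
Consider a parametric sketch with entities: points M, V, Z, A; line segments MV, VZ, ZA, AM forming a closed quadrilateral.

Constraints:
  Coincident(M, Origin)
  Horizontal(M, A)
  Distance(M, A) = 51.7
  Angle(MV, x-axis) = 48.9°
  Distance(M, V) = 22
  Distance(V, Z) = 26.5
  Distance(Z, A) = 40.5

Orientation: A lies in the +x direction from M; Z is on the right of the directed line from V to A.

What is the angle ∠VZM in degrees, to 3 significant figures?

56.0°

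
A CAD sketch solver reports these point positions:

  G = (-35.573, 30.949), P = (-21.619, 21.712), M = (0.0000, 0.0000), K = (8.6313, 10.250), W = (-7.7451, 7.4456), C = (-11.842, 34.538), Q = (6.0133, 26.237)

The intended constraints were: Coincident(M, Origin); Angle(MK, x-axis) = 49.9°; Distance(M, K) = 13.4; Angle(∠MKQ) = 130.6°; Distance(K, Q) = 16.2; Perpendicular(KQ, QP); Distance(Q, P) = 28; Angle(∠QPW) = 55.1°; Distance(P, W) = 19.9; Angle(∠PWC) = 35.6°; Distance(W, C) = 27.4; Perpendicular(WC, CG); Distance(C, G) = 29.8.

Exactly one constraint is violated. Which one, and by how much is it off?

Distance(C, G) = 29.8 — off by 5.80.

M = (0.00, 0.00) ✓; MK at 49.90° ✓; |MK| = 13.40 ✓; ∠MKQ = 130.6° ✓; |KQ| = 16.20 ✓; ∠(KQ, QP) = 90.00° ✓; |QP| = 28.00 ✓; ∠QPW = 55.10° ✓; |PW| = 19.90 ✓; ∠PWC = 35.60° ✓; |WC| = 27.40 ✓; ∠(WC, CG) = 90.00° ✓; |CG| = 24.00 ✗.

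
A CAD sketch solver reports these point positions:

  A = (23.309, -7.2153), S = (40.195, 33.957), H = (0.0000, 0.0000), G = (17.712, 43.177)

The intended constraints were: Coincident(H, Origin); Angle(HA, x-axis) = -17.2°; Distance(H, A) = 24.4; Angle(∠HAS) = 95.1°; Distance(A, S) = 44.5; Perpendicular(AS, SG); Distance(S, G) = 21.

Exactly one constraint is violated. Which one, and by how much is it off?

Distance(S, G) = 21 — off by 3.30.

H = (0.00, 0.00) ✓; HA at -17.20° ✓; |HA| = 24.40 ✓; ∠HAS = 95.10° ✓; |AS| = 44.50 ✓; ∠(AS, SG) = 90.00° ✓; |SG| = 24.30 ✗.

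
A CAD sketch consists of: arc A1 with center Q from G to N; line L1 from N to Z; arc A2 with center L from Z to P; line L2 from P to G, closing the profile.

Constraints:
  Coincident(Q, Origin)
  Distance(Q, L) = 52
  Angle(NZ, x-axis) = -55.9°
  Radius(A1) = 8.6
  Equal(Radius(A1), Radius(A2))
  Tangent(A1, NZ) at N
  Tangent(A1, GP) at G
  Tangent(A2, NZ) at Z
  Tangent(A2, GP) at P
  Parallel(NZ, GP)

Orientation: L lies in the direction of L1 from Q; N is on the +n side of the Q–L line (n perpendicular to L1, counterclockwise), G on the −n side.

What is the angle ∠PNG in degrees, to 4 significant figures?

71.70°

The slot axis is L1's direction at -55.9°, so u = (cos -55.9°, sin -55.9°) = (0.5606, -0.8281) and n = (−sin -55.9°, cos -55.9°) = (0.8281, 0.5606). Q is at the origin and L lies 52.0 along u from Q, so L = 52.0·u = (29.15, -43.06). Tangency of A1 to both parallel lines with radius 8.6 puts N and G at Q ± 8.6·n: N = (7.121, 4.821), G = (-7.121, -4.821). Equal radii place Z and P the same way about L: Z = L + 8.6·n = (36.27, -38.24), P = L − 8.6·n = (22.03, -47.88). Then cos ∠PNG = NP·NG / (|NP||NG|), giving 71.70°.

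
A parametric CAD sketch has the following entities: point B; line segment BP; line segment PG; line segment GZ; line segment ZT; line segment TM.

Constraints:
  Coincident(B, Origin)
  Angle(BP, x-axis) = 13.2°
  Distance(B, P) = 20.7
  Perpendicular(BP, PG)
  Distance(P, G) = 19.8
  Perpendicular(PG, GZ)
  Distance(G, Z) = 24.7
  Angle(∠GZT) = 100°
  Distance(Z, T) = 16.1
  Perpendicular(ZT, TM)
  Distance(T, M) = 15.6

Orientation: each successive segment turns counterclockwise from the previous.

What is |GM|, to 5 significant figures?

22.177

B is at the origin; BP runs at 13.2° with length 20.7, so P = (20.153, 4.7269). BP is perpendicular to PG, so PG runs at 103.20°; with |PG| = 19.8, G = (15.632, 24.004). PG is perpendicular to GZ, so GZ runs at -166.80°; with |GZ| = 24.7, Z = (-8.4157, 18.363). ∠GZT = 100.0° gives ZT at -86.800° from the x-axis; with |ZT| = 16.1, T = (-7.5169, 2.2886). ZT ⟂ TM, so TM runs at 3.2000°; with |TM| = 15.6, M = (8.0587, 3.1594). Then |GM| = |M − G| = 22.177.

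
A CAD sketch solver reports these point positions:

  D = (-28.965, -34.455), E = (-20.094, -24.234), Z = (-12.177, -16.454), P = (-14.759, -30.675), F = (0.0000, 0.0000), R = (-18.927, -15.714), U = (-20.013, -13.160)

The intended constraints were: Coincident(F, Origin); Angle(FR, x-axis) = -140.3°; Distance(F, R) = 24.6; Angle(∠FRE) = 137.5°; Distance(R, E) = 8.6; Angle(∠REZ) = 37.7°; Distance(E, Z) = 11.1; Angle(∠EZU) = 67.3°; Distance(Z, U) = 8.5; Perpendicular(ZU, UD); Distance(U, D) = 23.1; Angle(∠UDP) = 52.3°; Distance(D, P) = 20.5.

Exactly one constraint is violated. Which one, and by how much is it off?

Distance(D, P) = 20.5 — off by 5.80.

F = (0.00, 0.00) ✓; FR at -140.3° ✓; |FR| = 24.60 ✓; ∠FRE = 137.5° ✓; |RE| = 8.600 ✓; ∠REZ = 37.70° ✓; |EZ| = 11.10 ✓; ∠EZU = 67.30° ✓; |ZU| = 8.500 ✓; ∠(ZU, UD) = 90.00° ✓; |UD| = 23.10 ✓; ∠UDP = 52.30° ✓; |DP| = 14.70 ✗.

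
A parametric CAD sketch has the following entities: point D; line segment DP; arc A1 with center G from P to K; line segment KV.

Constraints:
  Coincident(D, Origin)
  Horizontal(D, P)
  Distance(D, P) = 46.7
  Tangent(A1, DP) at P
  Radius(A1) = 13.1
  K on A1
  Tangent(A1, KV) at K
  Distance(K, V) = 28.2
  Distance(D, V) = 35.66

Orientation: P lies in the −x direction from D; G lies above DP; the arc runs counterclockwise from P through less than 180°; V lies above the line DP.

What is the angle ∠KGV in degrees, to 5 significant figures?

65.083°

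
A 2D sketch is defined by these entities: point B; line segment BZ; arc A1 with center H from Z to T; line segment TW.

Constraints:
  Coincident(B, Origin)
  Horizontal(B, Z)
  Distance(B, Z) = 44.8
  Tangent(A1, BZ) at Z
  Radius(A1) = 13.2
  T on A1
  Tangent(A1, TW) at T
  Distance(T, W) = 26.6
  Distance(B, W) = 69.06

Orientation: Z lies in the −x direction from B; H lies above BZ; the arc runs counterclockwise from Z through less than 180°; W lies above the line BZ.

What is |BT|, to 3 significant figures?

42.7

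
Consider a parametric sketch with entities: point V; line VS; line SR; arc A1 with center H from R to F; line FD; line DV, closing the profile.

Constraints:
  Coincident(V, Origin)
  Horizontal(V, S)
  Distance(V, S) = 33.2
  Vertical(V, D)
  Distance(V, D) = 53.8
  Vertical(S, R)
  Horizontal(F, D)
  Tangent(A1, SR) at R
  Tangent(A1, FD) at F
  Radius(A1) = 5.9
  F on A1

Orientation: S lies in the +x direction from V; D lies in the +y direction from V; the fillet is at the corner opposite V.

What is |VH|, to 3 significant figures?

55.1

V is at the origin; VS is horizontal with |VS| = 33.2 and S on the +x side, so S = (33.2, 0.00). V and D share the same x with |VD| = 53.8 and D on the +y side, so D = (0.00, 53.8). The virtual corner opposite V is at (33.2, 53.8). Tangency of A1 to SR means the radius HR is perpendicular to SR and since A1 is tangent to FD there, HF ⟂ FD, with radius 5.9, so the center H sits 5.9 in from both sides at H = (27.3, 47.9). Then |VH| = |H − V| = 55.1.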